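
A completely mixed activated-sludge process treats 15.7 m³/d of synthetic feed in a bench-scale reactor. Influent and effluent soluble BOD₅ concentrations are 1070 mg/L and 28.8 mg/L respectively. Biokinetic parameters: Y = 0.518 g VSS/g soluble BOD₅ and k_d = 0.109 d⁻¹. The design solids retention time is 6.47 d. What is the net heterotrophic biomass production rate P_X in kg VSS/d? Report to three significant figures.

P_X ≈ 4.97 kg VSS/d

The observed yield is Y_obs = Y/(1 + k_d·θ_c) = 0.518 / (1 + 0.109 × 6.47) = 0.518 / 1.705 = 0.3038 g VSS per g soluble BOD₅ removed.
Q·(S₀ − S) = 15.7 × (1070 − 28.8) × 10⁻³ = 16.35 kg/d removed.
Biomass produced: P_X = Y_obs·Q·ΔS = 0.3038 × 16.35 ≈ 4.966 kg VSS/d.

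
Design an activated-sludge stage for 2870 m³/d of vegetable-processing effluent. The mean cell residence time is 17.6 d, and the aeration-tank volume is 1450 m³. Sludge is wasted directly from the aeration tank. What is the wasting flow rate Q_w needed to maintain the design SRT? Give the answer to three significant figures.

Q_w ≈ 82.4 m³/d

For wasting at MLVSS concentration, Q_w = V/θ_c = 1450/17.6 = 82.39 m³/d.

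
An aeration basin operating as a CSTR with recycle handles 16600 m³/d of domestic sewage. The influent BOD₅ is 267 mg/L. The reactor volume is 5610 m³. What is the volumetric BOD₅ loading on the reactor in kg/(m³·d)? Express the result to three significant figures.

L_v = Q S₀ / V = 16600 × 267 × 10⁻³ / 5610 = 0.7901 kg/(m³·d).

L_v ≈ 0.790 kg BOD₅/(m³·d)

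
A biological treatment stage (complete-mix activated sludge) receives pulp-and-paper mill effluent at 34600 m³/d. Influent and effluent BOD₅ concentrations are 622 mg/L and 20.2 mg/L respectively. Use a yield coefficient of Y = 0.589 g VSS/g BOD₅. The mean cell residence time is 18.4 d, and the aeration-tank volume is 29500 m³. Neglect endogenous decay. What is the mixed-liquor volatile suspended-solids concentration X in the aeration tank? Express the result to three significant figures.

X ≈ 7650 mg/L

Without decay, X = Y Q (S₀−S) θ_c / V = 0.589 × 34600 × (622 − 20.2) × 18.4 / 29500 = 7650 mg/L.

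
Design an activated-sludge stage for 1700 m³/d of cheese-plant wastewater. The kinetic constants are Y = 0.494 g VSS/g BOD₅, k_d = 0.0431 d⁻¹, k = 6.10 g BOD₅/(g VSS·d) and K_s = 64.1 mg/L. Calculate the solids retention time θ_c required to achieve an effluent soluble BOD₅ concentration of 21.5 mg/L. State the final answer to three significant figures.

θ_c ≈ 1.40 d

At the target effluent, Y k S/(K_s+S) = 0.494×6.10×21.5/85.60 = 0.7569 d⁻¹.
Then 1/θ_c = μ − k_d = 0.7569 − 0.0431 = 0.7138 d⁻¹, giving θ_c = 1.401 d.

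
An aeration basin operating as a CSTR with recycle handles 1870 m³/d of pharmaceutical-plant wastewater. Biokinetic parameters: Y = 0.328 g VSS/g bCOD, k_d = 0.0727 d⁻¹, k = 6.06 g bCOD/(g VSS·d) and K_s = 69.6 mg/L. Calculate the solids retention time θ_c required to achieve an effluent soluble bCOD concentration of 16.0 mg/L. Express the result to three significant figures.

From 1/θ_c = Y·k·S/(K_s + S) − k_d: Y·k·S/(K_s+S) = 0.328 × 6.06 × 16.0 / (69.6 + 16.0) = 0.3715 d⁻¹.
1/θ_c = 0.3715 − 0.0727 = 0.2988 d⁻¹, so θ_c = 3.346 d.

θ_c ≈ 3.35 d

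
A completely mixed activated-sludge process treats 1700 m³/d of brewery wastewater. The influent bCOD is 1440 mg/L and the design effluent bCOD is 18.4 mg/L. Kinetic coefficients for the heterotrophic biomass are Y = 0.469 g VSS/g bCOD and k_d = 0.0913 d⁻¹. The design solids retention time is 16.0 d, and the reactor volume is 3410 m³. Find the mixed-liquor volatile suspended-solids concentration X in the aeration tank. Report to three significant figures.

X ≈ 2160 mg/L

Solving the biomass balance for X: X = Y Q (S₀−S) θ_c / [V (1+k_d θ_c)] = 0.469 × 1700 × (1440 − 18.4) × 16.0 / [3410 × (1 + 0.0913 × 16.0)] = 2161 mg/L.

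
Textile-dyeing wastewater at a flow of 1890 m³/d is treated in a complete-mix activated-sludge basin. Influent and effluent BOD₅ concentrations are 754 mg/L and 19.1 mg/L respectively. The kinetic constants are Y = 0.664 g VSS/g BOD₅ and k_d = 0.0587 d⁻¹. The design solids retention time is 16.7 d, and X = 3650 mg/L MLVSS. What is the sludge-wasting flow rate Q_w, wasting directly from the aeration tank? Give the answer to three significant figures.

Q_w ≈ 128 m³/d

Steady-state biomass mass balance: V·X·(1 + k_d·θ_c) = Y·Q·(S₀ − S)·θ_c, so V = 0.664 × 1890 × (754 − 19.1) × 16.7 / [3650 × (1 + 0.0587 × 16.7)] = 1.54×10^7 / 7228 = 2131 m³.
For wasting at MLVSS concentration, Q_w = V/θ_c = 2131/16.7 = 127.6 m³/d.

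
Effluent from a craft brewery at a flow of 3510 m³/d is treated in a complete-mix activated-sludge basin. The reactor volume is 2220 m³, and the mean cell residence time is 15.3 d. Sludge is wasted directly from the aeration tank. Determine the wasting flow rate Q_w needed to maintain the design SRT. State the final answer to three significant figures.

With mixed-liquor wasting, θ_c = V/Q_w, so Q_w = V/θ_c = 2220/15.3 = 145.1 m³/d.

Q_w ≈ 145 m³/d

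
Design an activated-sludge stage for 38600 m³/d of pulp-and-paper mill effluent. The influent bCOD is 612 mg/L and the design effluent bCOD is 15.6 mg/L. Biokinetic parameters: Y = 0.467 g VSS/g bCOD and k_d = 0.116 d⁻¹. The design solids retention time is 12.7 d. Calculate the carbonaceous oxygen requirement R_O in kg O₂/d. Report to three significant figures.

The observed yield is Y_obs = Y/(1 + k_d·θ_c) = 0.467 / (1 + 0.116 × 12.7) = 0.467 / 2.473 = 0.1888 g VSS per g bCOD removed.
Mass of bCOD removed per day: Q(S₀ − S) = 38600 × 596.4 g/m³ = 23021 kg/d.
Net sludge production P_X = 0.1888 × 23021 = 4347 kg VSS/d.
Carbonaceous O₂ demand = substrate oxidised − cell-mass equivalent = 23021 − 1.42 × 4347 = 16848 kg O₂/d.

R_O ≈ 16800 kg O₂/d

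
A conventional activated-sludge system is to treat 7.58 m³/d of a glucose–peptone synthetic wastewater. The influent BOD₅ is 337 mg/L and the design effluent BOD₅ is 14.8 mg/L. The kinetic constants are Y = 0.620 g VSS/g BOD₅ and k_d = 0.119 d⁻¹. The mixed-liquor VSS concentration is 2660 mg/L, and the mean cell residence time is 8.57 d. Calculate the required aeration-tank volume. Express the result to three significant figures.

From the SRT design equation V = Y Q (S₀−S) θ_c / [X (1 + k_d θ_c)] = 0.620 × 7.58 × (337 − 14.8) × 8.57 / [2660 × (1 + 0.119 × 8.57)] = 1.3×10^4 / 5373 = 2.415 m³.

V ≈ 2.42 m³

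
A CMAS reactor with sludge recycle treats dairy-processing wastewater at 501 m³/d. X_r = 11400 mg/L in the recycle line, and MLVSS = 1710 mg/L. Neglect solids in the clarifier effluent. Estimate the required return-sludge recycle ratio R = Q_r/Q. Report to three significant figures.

R ≈ 0.176

R = Q_r/Q = X/(X_r − X) = 1710 / (11400 − 1710) = 0.1765.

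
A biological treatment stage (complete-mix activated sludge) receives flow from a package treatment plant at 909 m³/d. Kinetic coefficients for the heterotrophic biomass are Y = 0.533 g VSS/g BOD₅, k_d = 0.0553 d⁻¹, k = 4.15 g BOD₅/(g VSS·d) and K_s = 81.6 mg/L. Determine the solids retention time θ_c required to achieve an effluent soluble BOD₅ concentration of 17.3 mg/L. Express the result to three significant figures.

From 1/θ_c = Y·k·S/(K_s + S) − k_d: Y·k·S/(K_s+S) = 0.533 × 4.15 × 17.3 / (81.6 + 17.3) = 0.3869 d⁻¹.
1/θ_c = 0.3869 − 0.0553 = 0.3316 d⁻¹, so θ_c = 3.015 d.

θ_c ≈ 3.02 d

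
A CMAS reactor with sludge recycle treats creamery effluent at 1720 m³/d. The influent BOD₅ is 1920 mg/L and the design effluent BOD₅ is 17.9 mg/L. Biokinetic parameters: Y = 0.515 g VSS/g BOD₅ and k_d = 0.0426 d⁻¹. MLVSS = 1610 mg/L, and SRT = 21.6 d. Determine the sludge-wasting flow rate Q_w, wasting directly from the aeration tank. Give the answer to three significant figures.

From the SRT design equation V = Y Q (S₀−S) θ_c / [X (1 + k_d θ_c)] = 0.515 × 1720 × (1920 − 17.9) × 21.6 / [1610 × (1 + 0.0426 × 21.6)] = 3.64×10^7 / 3091 = 11772 m³.
Wasting from the aeration tank: Q_w = V / θ_c = 11772 / 21.6 = 545.0 m³/d.

Q_w ≈ 545 m³/d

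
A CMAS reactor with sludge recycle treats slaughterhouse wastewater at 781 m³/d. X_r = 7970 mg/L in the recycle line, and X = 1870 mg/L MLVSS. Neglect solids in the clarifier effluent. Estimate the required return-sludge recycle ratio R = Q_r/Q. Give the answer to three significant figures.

R ≈ 0.307

Solids balance on the clarifier gives (1+R)X = R·X_r, so R = X/(X_r − X) = 1870 / (7970 − 1870) = 0.3066.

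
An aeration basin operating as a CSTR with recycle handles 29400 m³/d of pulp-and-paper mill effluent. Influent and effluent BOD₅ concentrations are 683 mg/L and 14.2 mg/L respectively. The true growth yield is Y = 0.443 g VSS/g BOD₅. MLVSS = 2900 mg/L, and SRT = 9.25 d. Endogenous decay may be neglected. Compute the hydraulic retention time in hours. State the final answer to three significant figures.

τ ≈ 22.7 h

V·X = Y·Q·ΔS·θ_c gives V = 0.443 × 29400 × (683 − 14.2) × 9.25 / 2900 = 27784 m³.
τ = V/Q = 27784/29400 = 0.9450 d, or 22.68 h.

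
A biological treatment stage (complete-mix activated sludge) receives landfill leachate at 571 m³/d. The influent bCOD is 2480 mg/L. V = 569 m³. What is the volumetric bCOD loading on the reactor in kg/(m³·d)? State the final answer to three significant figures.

L_v ≈ 2.49 kg bCOD/(m³·d)

L_v = Q S₀ / V = 571 × 2480 × 10⁻³ / 569.0 = 2.489 kg/(m³·d).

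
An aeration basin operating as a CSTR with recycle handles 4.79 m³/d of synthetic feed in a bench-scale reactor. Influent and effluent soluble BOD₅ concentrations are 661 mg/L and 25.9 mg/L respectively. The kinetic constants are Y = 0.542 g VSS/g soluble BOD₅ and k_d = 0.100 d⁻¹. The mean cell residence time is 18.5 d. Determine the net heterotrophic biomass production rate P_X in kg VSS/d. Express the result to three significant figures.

The observed yield is Y_obs = Y/(1 + k_d·θ_c) = 0.542 / (1 + 0.100 × 18.5) = 0.542 / 2.850 = 0.1902 g VSS per g soluble BOD₅ removed.
Mass of soluble BOD₅ removed per day: Q(S₀ − S) = 4.79 × 635.1 g/m³ = 3.042 kg/d.
Net biomass production P_X = Y_obs × Q·(S₀ − S) = 0.1902 × 3.042 = 0.5785 kg VSS/d.

P_X ≈ 0.579 kg VSS/d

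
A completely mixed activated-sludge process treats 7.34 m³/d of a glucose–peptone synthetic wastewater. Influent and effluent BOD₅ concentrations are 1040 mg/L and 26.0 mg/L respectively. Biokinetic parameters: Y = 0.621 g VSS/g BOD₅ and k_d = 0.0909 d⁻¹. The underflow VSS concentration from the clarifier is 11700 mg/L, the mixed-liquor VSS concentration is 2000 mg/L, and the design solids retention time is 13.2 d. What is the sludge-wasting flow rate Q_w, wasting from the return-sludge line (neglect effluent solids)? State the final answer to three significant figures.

Rearranging the biomass balance for a CMAS with decay, V = Y·Q·ΔS·θ_c / [X·(1+k_d θ_c)] = 0.621 × 7.34 × (1040 − 26.0) × 13.2 / [2000 × (1 + 0.0909 × 13.2)] = 6.1×10^4 / 4400 = 13.87 m³.
Wasting from the return line (neglecting effluent solids): Q_w = V·X / (θ_c·X_r) = 13.87 × 2000 / (13.2 × 11700) = 0.1796 m³/d.

Q_w ≈ 0.180 m³/d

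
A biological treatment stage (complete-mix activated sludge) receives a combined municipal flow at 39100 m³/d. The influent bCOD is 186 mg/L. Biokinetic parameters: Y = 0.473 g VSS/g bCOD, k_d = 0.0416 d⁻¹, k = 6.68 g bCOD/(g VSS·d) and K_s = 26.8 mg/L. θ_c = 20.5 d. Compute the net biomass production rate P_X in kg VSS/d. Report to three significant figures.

P_X ≈ 1850 kg VSS/d

Effluent substrate depends only on kinetics and SRT: S = K_s(1 + k_d θ_c) / [θ_c(Yk − k_d) − 1] = 26.8 × (1 + 0.0416 × 20.5) / [20.5 × (0.473 × 6.68 − 0.0416) − 1] = 49.66 / 62.92 = 0.7892 mg/L.
Observed yield with endogenous decay: Y_obs = Y / (1 + k_d·θ_c) = 0.473 / (1 + 0.0416 × 20.5) = 0.473 / 1.853 = 0.2553 g VSS/g bCOD.
ΔS = 186 − 0.789 = 185.2 mg/L, so the substrate removal rate is 39100 × 185.2/1000 = 7242 kg bCOD/d.
So the net sludge growth is P_X = 0.2553 × 7242 = 1849 kg VSS/d.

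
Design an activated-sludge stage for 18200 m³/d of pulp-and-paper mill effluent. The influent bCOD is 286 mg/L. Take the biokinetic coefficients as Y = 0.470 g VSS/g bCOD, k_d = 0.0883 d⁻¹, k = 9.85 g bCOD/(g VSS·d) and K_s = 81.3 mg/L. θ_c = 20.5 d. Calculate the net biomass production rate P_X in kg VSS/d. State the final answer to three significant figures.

From the Monod/SRT balance for a CMAS, S = K_s·(1+k_d θ_c)/[θ_c·(Y k − k_d) − 1] = 81.3 × (1 + 0.0883 × 20.5) / [20.5 × (0.470 × 9.85 − 0.0883) − 1] = 228.5 / 92.09 = 2.481 mg/L.
Observed yield with endogenous decay: Y_obs = Y / (1 + k_d·θ_c) = 0.470 / (1 + 0.0883 × 20.5) = 0.470 / 2.810 = 0.1673 g VSS/g bCOD.
ΔS = 286 − 2.48 = 283.5 mg/L, so the substrate removal rate is 18200 × 283.5/1000 = 5160 kg bCOD/d.
Biomass produced: P_X = Y_obs·Q·ΔS = 0.1673 × 5160 ≈ 863.0 kg VSS/d.

P_X ≈ 863 kg VSS/d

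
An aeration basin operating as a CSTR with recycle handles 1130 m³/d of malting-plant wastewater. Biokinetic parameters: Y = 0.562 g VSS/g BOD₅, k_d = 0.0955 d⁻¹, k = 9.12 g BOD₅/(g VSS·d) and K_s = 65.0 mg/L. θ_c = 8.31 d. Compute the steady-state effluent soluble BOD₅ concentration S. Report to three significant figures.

For a completely mixed reactor with recycle the Lawrence–McCarty relation gives S = K_s·(1 + k_d·θ_c) / [θ_c·(Y·k − k_d) − 1] = 65.0 × (1 + 0.0955 × 8.31) / [8.31 × (0.562 × 9.12 − 0.0955) − 1] = 116.6 / 40.80 = 2.858 mg/L.

S ≈ 2.86 mg/L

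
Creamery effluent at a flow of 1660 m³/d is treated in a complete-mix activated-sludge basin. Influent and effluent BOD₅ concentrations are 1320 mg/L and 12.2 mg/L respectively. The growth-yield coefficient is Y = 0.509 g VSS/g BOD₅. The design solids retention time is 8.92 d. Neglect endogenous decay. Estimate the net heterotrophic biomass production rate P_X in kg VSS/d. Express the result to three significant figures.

P_X ≈ 1110 kg VSS/d

Since k_d ≈ 0, Y_obs = Y = 0.509 g VSS/g BOD₅.
Mass of BOD₅ removed per day: Q(S₀ − S) = 1660 × 1308 g/m³ = 2171 kg/d.
Biomass produced: P_X = Y_obs·Q·ΔS = 0.5090 × 2171 ≈ 1105 kg VSS/d.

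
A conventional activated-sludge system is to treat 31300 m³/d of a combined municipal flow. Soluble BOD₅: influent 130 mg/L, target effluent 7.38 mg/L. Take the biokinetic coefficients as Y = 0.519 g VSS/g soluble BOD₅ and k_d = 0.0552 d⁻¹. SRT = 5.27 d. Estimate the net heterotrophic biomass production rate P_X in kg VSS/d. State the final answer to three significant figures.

P_X ≈ 1540 kg VSS/d

The observed yield is Y_obs = Y/(1 + k_d·θ_c) = 0.519 / (1 + 0.0552 × 5.27) = 0.519 / 1.291 = 0.4020 g VSS per g soluble BOD₅ removed.
Q·(S₀ − S) = 31300 × (130 − 7.38) × 10⁻³ = 3838 kg/d removed.
So the net sludge growth is P_X = 0.4020 × 3838 = 1543 kg VSS/d.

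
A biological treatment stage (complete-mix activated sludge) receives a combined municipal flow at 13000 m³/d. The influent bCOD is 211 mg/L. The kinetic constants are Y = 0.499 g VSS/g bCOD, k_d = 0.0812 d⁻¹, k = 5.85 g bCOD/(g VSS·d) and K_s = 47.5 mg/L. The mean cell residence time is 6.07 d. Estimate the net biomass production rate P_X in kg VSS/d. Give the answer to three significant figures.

From the Monod/SRT balance for a CMAS, S = K_s·(1+k_d θ_c)/[θ_c·(Y k − k_d) − 1] = 47.5 × (1 + 0.0812 × 6.07) / [6.07 × (0.499 × 5.85 − 0.0812) − 1] = 70.91 / 16.23 = 4.370 mg/L.
Y_obs = Y / (1 + k_d θ_c) = 0.499 / (1 + 0.0812 × 6.07) = 0.499 / 1.493 = 0.3343.
ΔS = 211 − 4.37 = 206.6 mg/L, so the substrate removal rate is 13000 × 206.6/1000 = 2686 kg bCOD/d.
Biomass produced: P_X = Y_obs·Q·ΔS = 0.3343 × 2686 ≈ 897.9 kg VSS/d.

P_X ≈ 898 kg VSS/d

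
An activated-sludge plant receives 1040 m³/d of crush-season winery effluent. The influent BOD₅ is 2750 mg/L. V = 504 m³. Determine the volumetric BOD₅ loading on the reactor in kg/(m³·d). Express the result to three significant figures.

Applied BOD₅ load per unit volume = Q·S₀/V = (1040 × 2750/1000)/504.0 = 5.675 kg BOD₅·m⁻³·d⁻¹.

L_v ≈ 5.67 kg BOD₅/(m³·d)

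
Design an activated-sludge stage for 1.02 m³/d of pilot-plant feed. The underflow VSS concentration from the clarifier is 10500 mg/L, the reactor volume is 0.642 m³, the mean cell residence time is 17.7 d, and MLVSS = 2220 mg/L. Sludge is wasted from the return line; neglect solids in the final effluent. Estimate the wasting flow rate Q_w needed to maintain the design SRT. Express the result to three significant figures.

Q_w ≈ 0.00767 m³/d

Wasting from the return line (neglecting effluent solids): Q_w = V·X / (θ_c·X_r) = 0.6420 × 2220 / (17.7 × 10500) = 0.007669 m³/d.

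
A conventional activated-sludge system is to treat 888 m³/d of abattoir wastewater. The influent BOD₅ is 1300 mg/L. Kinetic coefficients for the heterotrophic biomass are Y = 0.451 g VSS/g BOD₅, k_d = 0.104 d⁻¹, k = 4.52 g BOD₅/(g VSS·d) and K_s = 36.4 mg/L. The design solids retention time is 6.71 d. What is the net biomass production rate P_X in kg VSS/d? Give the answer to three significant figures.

P_X ≈ 305 kg VSS/d

From the Monod/SRT balance for a CMAS, S = K_s·(1+k_d θ_c)/[θ_c·(Y k − k_d) − 1] = 36.4 × (1 + 0.104 × 6.71) / [6.71 × (0.451 × 4.52 − 0.104) − 1] = 61.80 / 11.98 = 5.158 mg/L.
Observed yield with endogenous decay: Y_obs = Y / (1 + k_d·θ_c) = 0.451 / (1 + 0.104 × 6.71) = 0.451 / 1.698 = 0.2656 g VSS/g BOD₅.
Substrate removed = Q·(S₀ − S) = 888 m³/d × (1300 − 5.16) g/m³ = 1.15×10^6 g/d = 1150 kg/d.
Biomass produced: P_X = Y_obs·Q·ΔS = 0.2656 × 1150 ≈ 305.4 kg VSS/d.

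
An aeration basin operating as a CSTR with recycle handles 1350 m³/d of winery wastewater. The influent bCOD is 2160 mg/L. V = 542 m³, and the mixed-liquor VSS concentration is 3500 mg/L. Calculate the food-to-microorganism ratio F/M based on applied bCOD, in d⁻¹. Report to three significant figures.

Food-to-microorganism ratio F/M = Q S₀ / (V X) = 1350 × 2160 / (542.0 × 3500) = 1.537 d⁻¹.

F/M ≈ 1.54 d⁻¹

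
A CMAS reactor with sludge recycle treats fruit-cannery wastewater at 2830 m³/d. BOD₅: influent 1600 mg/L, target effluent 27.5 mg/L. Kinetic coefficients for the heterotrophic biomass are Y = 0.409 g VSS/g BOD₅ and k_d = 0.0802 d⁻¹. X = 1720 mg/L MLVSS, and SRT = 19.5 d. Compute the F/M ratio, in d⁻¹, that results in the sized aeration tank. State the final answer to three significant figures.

F/M ≈ 0.327 d⁻¹

Rearranging the biomass balance for a CMAS with decay, V = Y·Q·ΔS·θ_c / [X·(1+k_d θ_c)] = 0.409 × 2830 × (1600 − 27.5) × 19.5 / [1720 × (1 + 0.0802 × 19.5)] = 3.55×10^7 / 4410 = 8048 m³.
F/M = Q·S₀ / (V·X) = 2830 × 1600 / (8048 × 1720) = 0.3271 g BOD₅·(g VSS·d)⁻¹.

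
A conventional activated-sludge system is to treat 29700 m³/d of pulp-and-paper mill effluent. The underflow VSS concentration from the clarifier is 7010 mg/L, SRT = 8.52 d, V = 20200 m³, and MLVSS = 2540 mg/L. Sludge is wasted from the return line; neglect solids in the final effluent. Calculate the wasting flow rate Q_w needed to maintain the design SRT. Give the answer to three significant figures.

Q_w ≈ 859 m³/d

Wasting from the return line (neglecting effluent solids): Q_w = V·X / (θ_c·X_r) = 20200 × 2540 / (8.52 × 7010) = 859.1 m³/d.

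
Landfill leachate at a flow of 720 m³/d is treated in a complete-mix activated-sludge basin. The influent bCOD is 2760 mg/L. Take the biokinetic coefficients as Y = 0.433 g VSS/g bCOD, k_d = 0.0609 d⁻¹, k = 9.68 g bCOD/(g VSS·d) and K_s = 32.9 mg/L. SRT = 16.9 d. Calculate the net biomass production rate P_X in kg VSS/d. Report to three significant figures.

P_X ≈ 424 kg VSS/d

For a completely mixed reactor with recycle the Lawrence–McCarty relation gives S = K_s·(1 + k_d·θ_c) / [θ_c·(Y·k − k_d) − 1] = 32.9 × (1 + 0.0609 × 16.9) / [16.9 × (0.433 × 9.68 − 0.0609) − 1] = 66.76 / 68.81 = 0.9703 mg/L.
Y_obs = Y / (1 + k_d θ_c) = 0.433 / (1 + 0.0609 × 16.9) = 0.433 / 2.029 = 0.2134.
Mass of bCOD removed per day: Q(S₀ − S) = 720 × 2759 g/m³ = 1987 kg/d.
P_X = Y_obs · Q(S₀ − S) = 0.2134 × 1987 = 423.9 kg VSS/d.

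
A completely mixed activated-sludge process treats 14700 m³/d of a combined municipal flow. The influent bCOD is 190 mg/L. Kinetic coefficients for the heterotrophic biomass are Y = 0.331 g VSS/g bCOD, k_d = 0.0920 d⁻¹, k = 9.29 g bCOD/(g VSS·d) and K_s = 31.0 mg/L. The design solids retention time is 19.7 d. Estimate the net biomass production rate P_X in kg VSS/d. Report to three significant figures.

Effluent substrate depends only on kinetics and SRT: S = K_s(1 + k_d θ_c) / [θ_c(Yk − k_d) − 1] = 31.0 × (1 + 0.0920 × 19.7) / [19.7 × (0.331 × 9.29 − 0.0920) − 1] = 87.18 / 57.76 = 1.509 mg/L.
Y_obs = Y / (1 + k_d θ_c) = 0.331 / (1 + 0.0920 × 19.7) = 0.331 / 2.812 = 0.1177.
Substrate removed = Q·(S₀ − S) = 14700 m³/d × (190 − 1.51) g/m³ = 2.77×10^6 g/d = 2771 kg/d.
Net biomass production P_X = Y_obs × Q·(S₀ − S) = 0.1177 × 2771 = 326.1 kg VSS/d.

P_X ≈ 326 kg VSS/d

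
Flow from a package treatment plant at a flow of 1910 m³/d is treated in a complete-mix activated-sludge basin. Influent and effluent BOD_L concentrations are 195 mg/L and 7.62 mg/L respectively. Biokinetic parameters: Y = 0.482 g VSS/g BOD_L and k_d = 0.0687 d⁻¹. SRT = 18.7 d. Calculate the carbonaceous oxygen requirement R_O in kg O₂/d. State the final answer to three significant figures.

Y_obs = Y / (1 + k_d θ_c) = 0.482 / (1 + 0.0687 × 18.7) = 0.482 / 2.285 = 0.2110.
ΔS = 195 − 7.62 = 187.4 mg/L, so the substrate removal rate is 1910 × 187.4/1000 = 357.9 kg BOD_L/d.
Biomass synthesised: P_X = Y_obs × 357.9 = 75.51 kg VSS/d.
R_O = Q·ΔS − 1.42 P_X = 357.9 − 107.2 = 250.7 kg O₂/d.

R_O ≈ 251 kg O₂/d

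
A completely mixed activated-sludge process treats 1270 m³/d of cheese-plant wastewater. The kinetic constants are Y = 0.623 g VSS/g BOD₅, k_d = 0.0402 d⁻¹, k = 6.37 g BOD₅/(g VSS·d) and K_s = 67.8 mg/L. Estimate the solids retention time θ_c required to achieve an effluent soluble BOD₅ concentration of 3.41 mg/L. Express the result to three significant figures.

θ_c ≈ 6.67 d

From 1/θ_c = Y·k·S/(K_s + S) − k_d: Y·k·S/(K_s+S) = 0.623 × 6.37 × 3.41 / (67.8 + 3.41) = 0.1900 d⁻¹.
Then 1/θ_c = μ − k_d = 0.1900 − 0.0402 = 0.1498 d⁻¹, giving θ_c = 6.674 d.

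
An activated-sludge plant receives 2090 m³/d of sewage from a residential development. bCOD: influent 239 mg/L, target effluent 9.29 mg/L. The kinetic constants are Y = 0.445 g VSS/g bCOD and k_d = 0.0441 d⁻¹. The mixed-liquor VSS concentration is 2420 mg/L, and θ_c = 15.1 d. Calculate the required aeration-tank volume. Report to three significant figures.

V ≈ 800 m³

From the SRT design equation V = Y Q (S₀−S) θ_c / [X (1 + k_d θ_c)] = 0.445 × 2090 × (239 − 9.29) × 15.1 / [2420 × (1 + 0.0441 × 15.1)] = 3.23×10^6 / 4032 = 800.2 m³.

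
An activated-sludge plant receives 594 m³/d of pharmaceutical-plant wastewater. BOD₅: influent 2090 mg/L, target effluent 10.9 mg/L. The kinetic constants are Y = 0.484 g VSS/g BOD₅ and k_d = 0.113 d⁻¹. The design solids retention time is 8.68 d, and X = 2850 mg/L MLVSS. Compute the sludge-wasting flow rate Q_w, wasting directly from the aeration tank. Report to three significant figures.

Steady-state biomass mass balance: V·X·(1 + k_d·θ_c) = Y·Q·(S₀ − S)·θ_c, so V = 0.484 × 594 × (2090 − 10.9) × 8.68 / [2850 × (1 + 0.113 × 8.68)] = 5.19×10^6 / 5645 = 919.0 m³.
For wasting at MLVSS concentration, Q_w = V/θ_c = 919.0/8.68 = 105.9 m³/d.

Q_w ≈ 106 m³/d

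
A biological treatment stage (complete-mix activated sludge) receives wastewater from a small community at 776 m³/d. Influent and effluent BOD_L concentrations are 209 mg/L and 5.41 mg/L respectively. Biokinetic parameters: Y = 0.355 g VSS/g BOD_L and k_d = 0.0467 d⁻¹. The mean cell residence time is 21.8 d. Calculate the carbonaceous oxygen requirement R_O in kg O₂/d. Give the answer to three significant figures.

R_O ≈ 119 kg O₂/d

Observed yield with endogenous decay: Y_obs = Y / (1 + k_d·θ_c) = 0.355 / (1 + 0.0467 × 21.8) = 0.355 / 2.018 = 0.1759 g VSS/g BOD_L.
Q·(S₀ − S) = 776 × (209 − 5.41) × 10⁻³ = 158.0 kg/d removed.
P_X = Y_obs·Q·(S₀ − S) = 0.1759 × 158.0 = 27.79 kg VSS/d.
R_O = Q·(S₀ − S) − 1.42·P_X = 158.0 − 1.42 × 27.79 = 118.5 kg O₂/d.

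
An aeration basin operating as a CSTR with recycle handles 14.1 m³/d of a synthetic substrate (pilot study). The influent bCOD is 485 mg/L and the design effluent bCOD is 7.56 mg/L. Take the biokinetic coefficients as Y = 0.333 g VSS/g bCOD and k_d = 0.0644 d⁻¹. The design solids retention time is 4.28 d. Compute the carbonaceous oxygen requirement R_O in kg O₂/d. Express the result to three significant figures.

R_O ≈ 4.24 kg O₂/d

The observed yield is Y_obs = Y/(1 + k_d·θ_c) = 0.333 / (1 + 0.0644 × 4.28) = 0.333 / 1.276 = 0.2610 g VSS per g bCOD removed.
Substrate removed = Q·(S₀ − S) = 14.1 m³/d × (485 − 7.56) g/m³ = 6.73×10^3 g/d = 6.732 kg/d.
Net sludge production P_X = 0.2610 × 6.732 = 1.757 kg VSS/d.
R_O = Q·ΔS − 1.42 P_X = 6.732 − 2.495 = 4.236 kg O₂/d.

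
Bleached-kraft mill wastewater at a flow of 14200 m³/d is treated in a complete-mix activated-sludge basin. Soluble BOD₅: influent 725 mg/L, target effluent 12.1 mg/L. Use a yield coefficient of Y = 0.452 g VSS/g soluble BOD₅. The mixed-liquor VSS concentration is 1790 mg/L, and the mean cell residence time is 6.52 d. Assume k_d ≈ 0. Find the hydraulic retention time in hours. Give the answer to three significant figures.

τ ≈ 28.2 h

With k_d = 0 the design equation reduces to V = Y Q (S₀−S) θ_c / X = 0.452 × 14200 × (725 − 12.1) × 6.52 / 1790 = 16667 m³.
HRT = V/Q = 16667 m³ / 14200 m³·d⁻¹ = 1.174 d × 24 = 28.17 h.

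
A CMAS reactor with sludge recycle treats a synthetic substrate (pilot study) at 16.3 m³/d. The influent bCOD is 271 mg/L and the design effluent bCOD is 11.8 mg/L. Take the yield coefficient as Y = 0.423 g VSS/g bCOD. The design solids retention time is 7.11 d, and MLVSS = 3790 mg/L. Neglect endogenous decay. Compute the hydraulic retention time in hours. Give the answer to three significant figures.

V·X = Y·Q·ΔS·θ_c gives V = 0.423 × 16.3 × (271 − 11.8) × 7.11 / 3790 = 3.353 m³.
HRT = V/Q = 3.353 m³ / 16.3 m³·d⁻¹ = 0.2057 d × 24 = 4.936 h.

τ ≈ 4.94 h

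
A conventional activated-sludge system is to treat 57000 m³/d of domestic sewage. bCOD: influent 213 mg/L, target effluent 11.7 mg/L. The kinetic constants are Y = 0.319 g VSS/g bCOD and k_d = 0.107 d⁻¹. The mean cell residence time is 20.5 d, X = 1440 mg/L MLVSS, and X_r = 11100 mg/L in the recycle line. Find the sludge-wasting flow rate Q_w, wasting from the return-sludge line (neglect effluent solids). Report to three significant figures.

Q_w ≈ 103 m³/d

Rearranging the biomass balance for a CMAS with decay, V = Y·Q·ΔS·θ_c / [X·(1+k_d θ_c)] = 0.319 × 57000 × (213 − 11.7) × 20.5 / [1440 × (1 + 0.107 × 20.5)] = 7.5×10^7 / 4599 = 16317 m³.
Q_w = (V·X)/(θ_c X_r) = 16317 × 1440 / (20.5 × 11100) = 103.3 m³/d.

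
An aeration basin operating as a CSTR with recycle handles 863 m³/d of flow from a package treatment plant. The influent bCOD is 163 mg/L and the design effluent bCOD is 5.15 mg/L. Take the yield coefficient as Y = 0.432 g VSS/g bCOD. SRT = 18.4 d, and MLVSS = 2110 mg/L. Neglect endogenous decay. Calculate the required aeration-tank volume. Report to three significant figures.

V ≈ 513 m³

V·X = Y·Q·ΔS·θ_c gives V = 0.432 × 863 × (163 − 5.15) × 18.4 / 2110 = 513.2 m³.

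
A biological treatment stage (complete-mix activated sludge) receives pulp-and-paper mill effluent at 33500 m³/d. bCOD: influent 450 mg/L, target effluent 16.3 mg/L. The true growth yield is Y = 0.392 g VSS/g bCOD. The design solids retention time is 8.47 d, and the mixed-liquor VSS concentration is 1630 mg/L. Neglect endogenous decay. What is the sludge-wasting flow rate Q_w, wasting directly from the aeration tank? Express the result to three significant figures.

Q_w ≈ 3490 m³/d

Biomass mass balance (decay neglected): V·X = Y·Q·(S₀ − S)·θ_c, so V = 0.392 × 33500 × (450 − 16.3) × 8.47 / 1630 = 29595 m³.
With mixed-liquor wasting, θ_c = V/Q_w, so Q_w = V/θ_c = 29595/8.47 = 3494 m³/d.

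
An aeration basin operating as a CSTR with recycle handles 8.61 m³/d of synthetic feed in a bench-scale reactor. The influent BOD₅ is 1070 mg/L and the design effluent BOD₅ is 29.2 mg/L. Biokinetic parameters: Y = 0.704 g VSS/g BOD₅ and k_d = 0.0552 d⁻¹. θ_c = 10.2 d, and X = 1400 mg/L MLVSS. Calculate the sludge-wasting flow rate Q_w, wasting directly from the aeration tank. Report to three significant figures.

From the SRT design equation V = Y Q (S₀−S) θ_c / [X (1 + k_d θ_c)] = 0.704 × 8.61 × (1070 − 29.2) × 10.2 / [1400 × (1 + 0.0552 × 10.2)] = 6.43×10^4 / 2188 = 29.41 m³.
Wasting from the aeration tank: Q_w = V / θ_c = 29.41 / 10.2 = 2.883 m³/d.

Q_w ≈ 2.88 m³/d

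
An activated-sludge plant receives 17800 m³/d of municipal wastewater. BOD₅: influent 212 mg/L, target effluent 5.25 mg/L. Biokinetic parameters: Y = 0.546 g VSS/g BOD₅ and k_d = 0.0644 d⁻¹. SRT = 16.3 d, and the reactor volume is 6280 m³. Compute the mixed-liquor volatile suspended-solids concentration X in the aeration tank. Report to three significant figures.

X = Y·Q·ΔS·θ_c / [V·(1 + k_d θ_c)] = 0.546 × 17800 × (212 − 5.25) × 16.3 / [6280 × (1 + 0.0644 × 16.3)] = 2544 mg/L.

X ≈ 2540 mg/L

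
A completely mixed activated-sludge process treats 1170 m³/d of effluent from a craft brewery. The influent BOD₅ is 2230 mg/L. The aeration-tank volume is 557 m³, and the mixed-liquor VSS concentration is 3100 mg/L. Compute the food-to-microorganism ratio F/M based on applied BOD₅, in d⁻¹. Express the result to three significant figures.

Food-to-microorganism ratio F/M = Q S₀ / (V X) = 1170 × 2230 / (557.0 × 3100) = 1.511 d⁻¹.

F/M ≈ 1.51 d⁻¹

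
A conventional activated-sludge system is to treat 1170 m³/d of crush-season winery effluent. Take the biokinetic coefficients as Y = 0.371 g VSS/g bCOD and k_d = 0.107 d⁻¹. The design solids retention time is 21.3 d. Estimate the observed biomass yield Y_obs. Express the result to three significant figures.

The observed yield is Y_obs = Y/(1 + k_d·θ_c) = 0.371 / (1 + 0.107 × 21.3) = 0.371 / 3.279 = 0.1131 g VSS per g bCOD removed.

Y_obs ≈ 0.113 g VSS/g bCOD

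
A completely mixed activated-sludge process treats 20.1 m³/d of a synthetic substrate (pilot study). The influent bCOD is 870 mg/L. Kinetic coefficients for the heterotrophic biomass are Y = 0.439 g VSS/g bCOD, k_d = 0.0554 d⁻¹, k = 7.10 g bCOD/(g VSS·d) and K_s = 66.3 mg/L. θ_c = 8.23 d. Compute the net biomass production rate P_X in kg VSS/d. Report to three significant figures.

From the Monod/SRT balance for a CMAS, S = K_s·(1+k_d θ_c)/[θ_c·(Y k − k_d) − 1] = 66.3 × (1 + 0.0554 × 8.23) / [8.23 × (0.439 × 7.10 − 0.0554) − 1] = 96.53 / 24.20 = 3.989 mg/L.
Correct the yield for decay: Y_obs = Y/(1 + k_d θ_c) = 0.439 / (1 + 0.0554 × 8.23) = 0.439 / 1.456 = 0.3015.
Q·(S₀ − S) = 20.1 × (870 − 3.99) × 10⁻³ = 17.41 kg/d removed.
P_X = Y_obs · Q(S₀ − S) = 0.3015 × 17.41 = 5.249 kg VSS/d.

P_X ≈ 5.25 kg VSS/d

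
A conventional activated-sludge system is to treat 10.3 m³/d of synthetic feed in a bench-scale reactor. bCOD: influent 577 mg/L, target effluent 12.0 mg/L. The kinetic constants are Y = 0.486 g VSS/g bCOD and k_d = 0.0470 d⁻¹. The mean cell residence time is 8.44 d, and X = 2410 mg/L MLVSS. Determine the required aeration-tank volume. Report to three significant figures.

V ≈ 7.09 m³

From the SRT design equation V = Y Q (S₀−S) θ_c / [X (1 + k_d θ_c)] = 0.486 × 10.3 × (577 − 12.0) × 8.44 / [2410 × (1 + 0.0470 × 8.44)] = 2.39×10^4 / 3366 = 7.092 m³.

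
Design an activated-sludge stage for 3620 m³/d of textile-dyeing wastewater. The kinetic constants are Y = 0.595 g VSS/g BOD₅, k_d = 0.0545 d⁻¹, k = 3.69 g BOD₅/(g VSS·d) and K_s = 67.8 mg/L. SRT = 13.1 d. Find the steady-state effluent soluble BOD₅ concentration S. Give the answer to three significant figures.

S ≈ 4.30 mg/L

For a completely mixed reactor with recycle the Lawrence–McCarty relation gives S = K_s·(1 + k_d·θ_c) / [θ_c·(Y·k − k_d) − 1] = 67.8 × (1 + 0.0545 × 13.1) / [13.1 × (0.595 × 3.69 − 0.0545) − 1] = 116.2 / 27.05 = 4.296 mg/L.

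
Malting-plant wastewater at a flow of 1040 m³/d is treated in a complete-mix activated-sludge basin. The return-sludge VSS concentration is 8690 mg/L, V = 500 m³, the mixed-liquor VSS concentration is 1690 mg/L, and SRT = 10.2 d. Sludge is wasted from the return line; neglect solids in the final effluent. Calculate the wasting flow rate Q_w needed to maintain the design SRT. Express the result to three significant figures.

Q_w ≈ 9.53 m³/d

θ_c = V·X/(Q_w·X_r) when wasting from the recycle, so Q_w = V·X/(θ_c·X_r) = 500.0 × 1690 / (10.2 × 8690) = 9.533 m³/d.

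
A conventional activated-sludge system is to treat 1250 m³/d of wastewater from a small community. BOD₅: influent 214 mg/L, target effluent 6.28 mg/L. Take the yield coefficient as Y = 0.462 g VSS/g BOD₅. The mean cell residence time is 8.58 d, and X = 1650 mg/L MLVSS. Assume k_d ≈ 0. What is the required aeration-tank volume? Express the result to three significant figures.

V ≈ 624 m³

V·X = Y·Q·ΔS·θ_c gives V = 0.462 × 1250 × (214 − 6.28) × 8.58 / 1650 = 623.8 m³.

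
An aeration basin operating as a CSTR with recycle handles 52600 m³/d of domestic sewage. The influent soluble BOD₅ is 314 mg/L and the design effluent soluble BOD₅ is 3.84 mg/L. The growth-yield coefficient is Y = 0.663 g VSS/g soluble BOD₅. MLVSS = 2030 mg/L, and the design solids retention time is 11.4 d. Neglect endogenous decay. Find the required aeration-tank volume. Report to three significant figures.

Biomass mass balance (decay neglected): V·X = Y·Q·(S₀ − S)·θ_c, so V = 0.663 × 52600 × (314 − 3.84) × 11.4 / 2030 = 60743 m³.

V ≈ 60700 m³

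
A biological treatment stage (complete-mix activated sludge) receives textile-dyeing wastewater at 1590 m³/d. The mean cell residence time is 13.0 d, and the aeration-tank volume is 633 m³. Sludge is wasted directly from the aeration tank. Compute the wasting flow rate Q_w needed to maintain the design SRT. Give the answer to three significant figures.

With mixed-liquor wasting, θ_c = V/Q_w, so Q_w = V/θ_c = 633.0/13.0 = 48.69 m³/d.

Q_w ≈ 48.7 m³/d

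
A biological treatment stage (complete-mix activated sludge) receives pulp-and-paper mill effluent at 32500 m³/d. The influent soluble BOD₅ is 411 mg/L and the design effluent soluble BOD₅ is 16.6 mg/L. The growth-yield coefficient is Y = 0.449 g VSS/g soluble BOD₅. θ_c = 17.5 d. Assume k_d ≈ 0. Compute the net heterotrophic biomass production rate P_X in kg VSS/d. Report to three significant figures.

P_X ≈ 5760 kg VSS/d

Since k_d ≈ 0, Y_obs = Y = 0.449 g VSS/g soluble BOD₅.
Q·(S₀ − S) = 32500 × (411 − 16.6) × 10⁻³ = 12818 kg/d removed.
Net biomass production P_X = Y_obs × Q·(S₀ − S) = 0.4490 × 12818 = 5755 kg VSS/d.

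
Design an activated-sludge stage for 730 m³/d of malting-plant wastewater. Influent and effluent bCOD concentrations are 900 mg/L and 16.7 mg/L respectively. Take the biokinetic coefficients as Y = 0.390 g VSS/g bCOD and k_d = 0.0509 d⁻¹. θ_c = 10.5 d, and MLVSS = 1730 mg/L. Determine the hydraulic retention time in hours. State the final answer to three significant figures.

τ ≈ 32.7 h

Steady-state biomass mass balance: V·X·(1 + k_d·θ_c) = Y·Q·(S₀ − S)·θ_c, so V = 0.390 × 730 × (900 − 16.7) × 10.5 / [1730 × (1 + 0.0509 × 10.5)] = 2.64×10^6 / 2655 = 994.7 m³.
HRT = V/Q = 994.7 m³ / 730 m³·d⁻¹ = 1.363 d × 24 = 32.70 h.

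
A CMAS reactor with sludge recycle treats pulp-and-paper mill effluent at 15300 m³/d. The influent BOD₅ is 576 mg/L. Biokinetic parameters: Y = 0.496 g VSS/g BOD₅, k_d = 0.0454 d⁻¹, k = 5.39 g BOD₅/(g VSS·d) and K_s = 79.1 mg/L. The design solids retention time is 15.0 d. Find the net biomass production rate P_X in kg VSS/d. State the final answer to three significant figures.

P_X ≈ 2580 kg VSS/d

From the Monod/SRT balance for a CMAS, S = K_s·(1+k_d θ_c)/[θ_c·(Y k − k_d) − 1] = 79.1 × (1 + 0.0454 × 15.0) / [15.0 × (0.496 × 5.39 − 0.0454) − 1] = 133.0 / 38.42 = 3.461 mg/L.
Y_obs = Y / (1 + k_d θ_c) = 0.496 / (1 + 0.0454 × 15.0) = 0.496 / 1.681 = 0.2951.
ΔS = 576 − 3.46 = 572.5 mg/L, so the substrate removal rate is 15300 × 572.5/1000 = 8760 kg BOD₅/d.
Biomass produced: P_X = Y_obs·Q·ΔS = 0.2951 × 8760 ≈ 2585 kg VSS/d.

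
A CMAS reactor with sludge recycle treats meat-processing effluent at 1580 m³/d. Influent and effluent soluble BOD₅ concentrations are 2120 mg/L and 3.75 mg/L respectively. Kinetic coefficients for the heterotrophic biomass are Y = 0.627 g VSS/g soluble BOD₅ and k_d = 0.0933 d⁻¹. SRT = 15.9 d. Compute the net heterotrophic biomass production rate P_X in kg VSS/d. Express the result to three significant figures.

P_X ≈ 844 kg VSS/d

The observed yield is Y_obs = Y/(1 + k_d·θ_c) = 0.627 / (1 + 0.0933 × 15.9) = 0.627 / 2.483 = 0.2525 g VSS per g soluble BOD₅ removed.
Substrate removed = Q·(S₀ − S) = 1580 m³/d × (2120 − 3.75) g/m³ = 3.34×10^6 g/d = 3344 kg/d.
So the net sludge growth is P_X = 0.2525 × 3344 = 844.2 kg VSS/d.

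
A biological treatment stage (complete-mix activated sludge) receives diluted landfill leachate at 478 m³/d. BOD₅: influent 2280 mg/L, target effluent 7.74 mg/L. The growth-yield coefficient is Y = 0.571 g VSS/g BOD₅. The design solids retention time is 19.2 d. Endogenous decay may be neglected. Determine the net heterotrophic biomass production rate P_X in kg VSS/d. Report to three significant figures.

P_X ≈ 620 kg VSS/d

Since k_d ≈ 0, Y_obs = Y = 0.571 g VSS/g BOD₅.
ΔS = 2280 − 7.74 = 2272 mg/L, so the substrate removal rate is 478 × 2272/1000 = 1086 kg BOD₅/d.
Biomass produced: P_X = Y_obs·Q·ΔS = 0.5710 × 1086 ≈ 620.2 kg VSS/d.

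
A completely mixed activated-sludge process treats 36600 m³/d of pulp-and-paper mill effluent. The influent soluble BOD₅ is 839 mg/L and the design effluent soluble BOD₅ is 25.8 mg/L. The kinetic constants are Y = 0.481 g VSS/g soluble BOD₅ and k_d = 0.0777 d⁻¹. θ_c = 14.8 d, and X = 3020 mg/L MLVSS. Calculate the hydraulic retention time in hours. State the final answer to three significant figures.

Steady-state biomass mass balance: V·X·(1 + k_d·θ_c) = Y·Q·(S₀ − S)·θ_c, so V = 0.481 × 36600 × (839 − 25.8) × 14.8 / [3020 × (1 + 0.0777 × 14.8)] = 2.12×10^8 / 6493 = 32632 m³.
τ = V/Q = 32632/36600 = 0.8916 d, or 21.40 h.

τ ≈ 21.4 h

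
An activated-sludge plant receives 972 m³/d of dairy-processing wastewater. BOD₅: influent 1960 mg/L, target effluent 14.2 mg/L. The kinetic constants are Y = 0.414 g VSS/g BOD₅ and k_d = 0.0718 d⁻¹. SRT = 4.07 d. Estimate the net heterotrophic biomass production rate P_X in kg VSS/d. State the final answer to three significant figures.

Correct the yield for decay: Y_obs = Y/(1 + k_d θ_c) = 0.414 / (1 + 0.0718 × 4.07) = 0.414 / 1.292 = 0.3204.
Substrate removed = Q·(S₀ − S) = 972 m³/d × (1960 − 14.2) g/m³ = 1.89×10^6 g/d = 1891 kg/d.
P_X = Y_obs · Q(S₀ − S) = 0.3204 × 1891 = 605.9 kg VSS/d.

P_X ≈ 606 kg VSS/d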